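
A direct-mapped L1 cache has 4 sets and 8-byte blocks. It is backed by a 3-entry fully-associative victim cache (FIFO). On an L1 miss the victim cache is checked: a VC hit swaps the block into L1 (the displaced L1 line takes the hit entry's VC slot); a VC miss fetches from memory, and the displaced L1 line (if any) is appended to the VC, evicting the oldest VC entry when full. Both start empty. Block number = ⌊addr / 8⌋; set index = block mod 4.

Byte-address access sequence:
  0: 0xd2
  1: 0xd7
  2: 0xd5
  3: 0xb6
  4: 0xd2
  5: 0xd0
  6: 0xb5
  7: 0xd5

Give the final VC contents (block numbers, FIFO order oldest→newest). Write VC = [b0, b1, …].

VC = [22]

  [0] addr=0xd2 blk=26 s=2: MISS | VC []
  [1] addr=0xd7 blk=26 s=2: L1-HIT | VC []
  [2] addr=0xd5 blk=26 s=2: L1-HIT | VC []
  [3] addr=0xb6 blk=22 s=2: MISS | VC [26]
  [4] addr=0xd2 blk=26 s=2: VC-HIT | VC [22]
  [5] addr=0xd0 blk=26 s=2: L1-HIT | VC [22]
  [6] addr=0xb5 blk=22 s=2: VC-HIT | VC [26]
  [7] addr=0xd5 blk=26 s=2: VC-HIT | VC [22]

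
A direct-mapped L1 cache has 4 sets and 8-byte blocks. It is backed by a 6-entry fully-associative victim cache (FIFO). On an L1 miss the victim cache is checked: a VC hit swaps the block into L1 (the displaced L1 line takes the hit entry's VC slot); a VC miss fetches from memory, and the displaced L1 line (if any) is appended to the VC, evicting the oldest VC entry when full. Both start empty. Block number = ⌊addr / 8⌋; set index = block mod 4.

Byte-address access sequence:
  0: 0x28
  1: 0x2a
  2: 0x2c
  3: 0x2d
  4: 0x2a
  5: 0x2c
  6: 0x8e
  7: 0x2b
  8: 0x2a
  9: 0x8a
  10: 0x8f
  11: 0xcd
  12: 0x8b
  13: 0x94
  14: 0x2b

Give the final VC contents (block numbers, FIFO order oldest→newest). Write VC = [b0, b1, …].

VC = [17, 25]

  [0] addr=0x28 blk=5 s=1: MISS | VC []
  [1] addr=0x2a blk=5 s=1: L1-HIT | VC []
  [2] addr=0x2c blk=5 s=1: L1-HIT | VC []
  [3] addr=0x2d blk=5 s=1: L1-HIT | VC []
  [4] addr=0x2a blk=5 s=1: L1-HIT | VC []
  [5] addr=0x2c blk=5 s=1: L1-HIT | VC []
  [6] addr=0x8e blk=17 s=1: MISS | VC [5]
  [7] addr=0x2b blk=5 s=1: VC-HIT | VC [17]
  [8] addr=0x2a blk=5 s=1: L1-HIT | VC [17]
  [9] addr=0x8a blk=17 s=1: VC-HIT | VC [5]
  [10] addr=0x8f blk=17 s=1: L1-HIT | VC [5]
  [11] addr=0xcd blk=25 s=1: MISS | VC [5, 17]
  [12] addr=0x8b blk=17 s=1: VC-HIT | VC [5, 25]
  [13] addr=0x94 blk=18 s=2: MISS | VC [5, 25]
  [14] addr=0x2b blk=5 s=1: VC-HIT | VC [17, 25]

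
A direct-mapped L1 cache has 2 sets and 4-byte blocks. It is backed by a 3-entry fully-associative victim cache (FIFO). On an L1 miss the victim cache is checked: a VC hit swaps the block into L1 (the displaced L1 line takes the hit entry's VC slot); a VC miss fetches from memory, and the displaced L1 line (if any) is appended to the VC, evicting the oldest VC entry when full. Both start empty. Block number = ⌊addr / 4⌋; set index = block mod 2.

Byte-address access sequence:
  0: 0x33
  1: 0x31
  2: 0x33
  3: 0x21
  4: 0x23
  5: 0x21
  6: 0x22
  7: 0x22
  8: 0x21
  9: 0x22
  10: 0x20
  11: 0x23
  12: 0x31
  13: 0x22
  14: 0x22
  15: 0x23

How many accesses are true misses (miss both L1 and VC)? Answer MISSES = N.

MISSES = 2

  [0] addr=0x33 blk=12 s=0: MISS | VC []
  [1] addr=0x31 blk=12 s=0: L1-HIT | VC []
  [2] addr=0x33 blk=12 s=0: L1-HIT | VC []
  [3] addr=0x21 blk=8 s=0: MISS | VC [12]
  [4] addr=0x23 blk=8 s=0: L1-HIT | VC [12]
  [5] addr=0x21 blk=8 s=0: L1-HIT | VC [12]
  [6] addr=0x22 blk=8 s=0: L1-HIT | VC [12]
  [7] addr=0x22 blk=8 s=0: L1-HIT | VC [12]
  [8] addr=0x21 blk=8 s=0: L1-HIT | VC [12]
  [9] addr=0x22 blk=8 s=0: L1-HIT | VC [12]
  [10] addr=0x20 blk=8 s=0: L1-HIT | VC [12]
  [11] addr=0x23 blk=8 s=0: L1-HIT | VC [12]
  [12] addr=0x31 blk=12 s=0: VC-HIT | VC [8]
  [13] addr=0x22 blk=8 s=0: VC-HIT | VC [12]
  [14] addr=0x22 blk=8 s=0: L1-HIT | VC [12]
  [15] addr=0x23 blk=8 s=0: L1-HIT | VC [12]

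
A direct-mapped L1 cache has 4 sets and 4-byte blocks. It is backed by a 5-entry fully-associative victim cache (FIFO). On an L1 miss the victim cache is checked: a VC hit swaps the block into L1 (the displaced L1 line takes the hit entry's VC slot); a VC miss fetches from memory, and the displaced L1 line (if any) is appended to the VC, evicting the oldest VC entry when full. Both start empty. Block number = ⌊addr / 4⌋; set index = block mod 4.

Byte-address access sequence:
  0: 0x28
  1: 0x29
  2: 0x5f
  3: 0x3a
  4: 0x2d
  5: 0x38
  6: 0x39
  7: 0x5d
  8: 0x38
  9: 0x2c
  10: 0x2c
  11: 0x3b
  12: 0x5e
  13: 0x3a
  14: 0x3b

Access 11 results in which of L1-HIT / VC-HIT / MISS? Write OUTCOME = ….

#0 0x28→b10/s2 MISS; vc=[]
#1 0x29→b10/s2 L1-HIT; vc=[]
#2 0x5f→b23/s3 MISS; vc=[]
#3 0x3a→b14/s2 MISS; vc=[10]
#4 0x2d→b11/s3 MISS; vc=[10,23]
#5 0x38→b14/s2 L1-HIT; vc=[10,23]
#6 0x39→b14/s2 L1-HIT; vc=[10,23]
#7 0x5d→b23/s3 VC-HIT; vc=[10,11]
#8 0x38→b14/s2 L1-HIT; vc=[10,11]
#9 0x2c→b11/s3 VC-HIT; vc=[10,23]
#10 0x2c→b11/s3 L1-HIT; vc=[10,23]
#11 0x3b→b14/s2 L1-HIT; vc=[10,23]
#12 0x5e→b23/s3 VC-HIT; vc=[10,11]
#13 0x3a→b14/s2 L1-HIT; vc=[10,11]
#14 0x3b→b14/s2 L1-HIT; vc=[10,11]

OUTCOME = L1-HIT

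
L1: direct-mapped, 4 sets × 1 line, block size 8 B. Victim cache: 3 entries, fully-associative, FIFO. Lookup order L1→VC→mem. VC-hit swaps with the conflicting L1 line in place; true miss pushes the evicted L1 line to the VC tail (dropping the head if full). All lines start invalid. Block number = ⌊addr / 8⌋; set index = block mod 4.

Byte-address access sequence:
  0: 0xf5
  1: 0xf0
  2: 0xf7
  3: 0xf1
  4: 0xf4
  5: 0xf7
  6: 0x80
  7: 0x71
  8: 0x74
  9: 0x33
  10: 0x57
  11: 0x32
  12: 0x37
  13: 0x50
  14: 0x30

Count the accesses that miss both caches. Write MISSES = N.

0: 0xf5 (blk 30, set 2) → MISS  vc=[]
1: 0xf0 (blk 30, set 2) → L1-HIT  vc=[]
2: 0xf7 (blk 30, set 2) → L1-HIT  vc=[]
3: 0xf1 (blk 30, set 2) → L1-HIT  vc=[]
4: 0xf4 (blk 30, set 2) → L1-HIT  vc=[]
5: 0xf7 (blk 30, set 2) → L1-HIT  vc=[]
6: 0x80 (blk 16, set 0) → MISS  vc=[]
7: 0x71 (blk 14, set 2) → MISS  vc=[30]
8: 0x74 (blk 14, set 2) → L1-HIT  vc=[30]
9: 0x33 (blk 6, set 2) → MISS  vc=[30, 14]
10: 0x57 (blk 10, set 2) → MISS  vc=[30, 14, 6]
11: 0x32 (blk 6, set 2) → VC-HIT  vc=[30, 14, 10]
12: 0x37 (blk 6, set 2) → L1-HIT  vc=[30, 14, 10]
13: 0x50 (blk 10, set 2) → VC-HIT  vc=[30, 14, 6]
14: 0x30 (blk 6, set 2) → VC-HIT  vc=[30, 14, 10]

MISSES = 5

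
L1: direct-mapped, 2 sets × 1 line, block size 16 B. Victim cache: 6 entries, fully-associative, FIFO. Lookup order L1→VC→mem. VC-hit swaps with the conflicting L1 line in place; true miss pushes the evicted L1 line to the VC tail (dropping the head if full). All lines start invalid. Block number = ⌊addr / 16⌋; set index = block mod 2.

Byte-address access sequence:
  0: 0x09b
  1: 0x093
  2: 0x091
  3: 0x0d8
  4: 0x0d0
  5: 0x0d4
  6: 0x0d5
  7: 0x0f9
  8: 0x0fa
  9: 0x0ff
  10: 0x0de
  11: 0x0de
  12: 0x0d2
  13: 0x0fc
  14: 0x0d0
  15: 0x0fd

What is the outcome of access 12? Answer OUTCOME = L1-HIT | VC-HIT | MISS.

#0 0x9b→b9/s1 MISS; vc=[]
#1 0x93→b9/s1 L1-HIT; vc=[]
#2 0x91→b9/s1 L1-HIT; vc=[]
#3 0xd8→b13/s1 MISS; vc=[9]
#4 0xd0→b13/s1 L1-HIT; vc=[9]
#5 0xd4→b13/s1 L1-HIT; vc=[9]
#6 0xd5→b13/s1 L1-HIT; vc=[9]
#7 0xf9→b15/s1 MISS; vc=[9,13]
#8 0xfa→b15/s1 L1-HIT; vc=[9,13]
#9 0xff→b15/s1 L1-HIT; vc=[9,13]
#10 0xde→b13/s1 VC-HIT; vc=[9,15]
#11 0xde→b13/s1 L1-HIT; vc=[9,15]
#12 0xd2→b13/s1 L1-HIT; vc=[9,15]
#13 0xfc→b15/s1 VC-HIT; vc=[9,13]
#14 0xd0→b13/s1 VC-HIT; vc=[9,15]
#15 0xfd→b15/s1 VC-HIT; vc=[9,13]

OUTCOME = L1-HIT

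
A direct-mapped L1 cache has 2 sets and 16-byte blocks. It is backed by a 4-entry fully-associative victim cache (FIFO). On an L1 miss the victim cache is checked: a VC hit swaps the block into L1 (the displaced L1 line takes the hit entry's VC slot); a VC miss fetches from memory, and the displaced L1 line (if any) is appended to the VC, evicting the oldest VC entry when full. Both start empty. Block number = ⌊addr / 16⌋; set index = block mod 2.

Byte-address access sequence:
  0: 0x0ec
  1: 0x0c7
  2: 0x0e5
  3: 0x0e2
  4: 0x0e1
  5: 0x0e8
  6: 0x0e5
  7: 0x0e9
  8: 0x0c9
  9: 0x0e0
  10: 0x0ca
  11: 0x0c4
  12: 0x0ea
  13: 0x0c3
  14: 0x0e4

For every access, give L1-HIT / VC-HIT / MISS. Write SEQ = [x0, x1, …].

SEQ = [MISS, MISS, VC-HIT, L1-HIT, L1-HIT, L1-HIT, L1-HIT, L1-HIT, VC-HIT, VC-HIT, VC-HIT, L1-HIT, VC-HIT, VC-HIT, VC-HIT]

0: 0xec (blk 14, set 0) → MISS  vc=[]
1: 0xc7 (blk 12, set 0) → MISS  vc=[14]
2: 0xe5 (blk 14, set 0) → VC-HIT  vc=[12]
3: 0xe2 (blk 14, set 0) → L1-HIT  vc=[12]
4: 0xe1 (blk 14, set 0) → L1-HIT  vc=[12]
5: 0xe8 (blk 14, set 0) → L1-HIT  vc=[12]
6: 0xe5 (blk 14, set 0) → L1-HIT  vc=[12]
7: 0xe9 (blk 14, set 0) → L1-HIT  vc=[12]
8: 0xc9 (blk 12, set 0) → VC-HIT  vc=[14]
9: 0xe0 (blk 14, set 0) → VC-HIT  vc=[12]
10: 0xca (blk 12, set 0) → VC-HIT  vc=[14]
11: 0xc4 (blk 12, set 0) → L1-HIT  vc=[14]
12: 0xea (blk 14, set 0) → VC-HIT  vc=[12]
13: 0xc3 (blk 12, set 0) → VC-HIT  vc=[14]
14: 0xe4 (blk 14, set 0) → VC-HIT  vc=[12]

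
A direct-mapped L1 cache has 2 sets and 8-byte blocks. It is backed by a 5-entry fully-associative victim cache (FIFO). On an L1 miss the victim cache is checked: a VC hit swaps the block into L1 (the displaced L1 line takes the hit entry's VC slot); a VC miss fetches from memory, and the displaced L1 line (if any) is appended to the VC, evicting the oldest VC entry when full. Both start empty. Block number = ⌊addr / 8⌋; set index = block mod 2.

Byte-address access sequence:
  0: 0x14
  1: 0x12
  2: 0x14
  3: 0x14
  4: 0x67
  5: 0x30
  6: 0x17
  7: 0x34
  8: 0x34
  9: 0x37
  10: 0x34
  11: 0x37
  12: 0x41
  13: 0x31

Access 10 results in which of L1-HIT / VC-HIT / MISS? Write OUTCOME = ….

OUTCOME = L1-HIT

0: 0x14 (blk 2, set 0) → MISS  vc=[]
1: 0x12 (blk 2, set 0) → L1-HIT  vc=[]
2: 0x14 (blk 2, set 0) → L1-HIT  vc=[]
3: 0x14 (blk 2, set 0) → L1-HIT  vc=[]
4: 0x67 (blk 12, set 0) → MISS  vc=[2]
5: 0x30 (blk 6, set 0) → MISS  vc=[2, 12]
6: 0x17 (blk 2, set 0) → VC-HIT  vc=[6, 12]
7: 0x34 (blk 6, set 0) → VC-HIT  vc=[2, 12]
8: 0x34 (blk 6, set 0) → L1-HIT  vc=[2, 12]
9: 0x37 (blk 6, set 0) → L1-HIT  vc=[2, 12]
10: 0x34 (blk 6, set 0) → L1-HIT  vc=[2, 12]
11: 0x37 (blk 6, set 0) → L1-HIT  vc=[2, 12]
12: 0x41 (blk 8, set 0) → MISS  vc=[2, 12, 6]
13: 0x31 (blk 6, set 0) → VC-HIT  vc=[2, 12, 8]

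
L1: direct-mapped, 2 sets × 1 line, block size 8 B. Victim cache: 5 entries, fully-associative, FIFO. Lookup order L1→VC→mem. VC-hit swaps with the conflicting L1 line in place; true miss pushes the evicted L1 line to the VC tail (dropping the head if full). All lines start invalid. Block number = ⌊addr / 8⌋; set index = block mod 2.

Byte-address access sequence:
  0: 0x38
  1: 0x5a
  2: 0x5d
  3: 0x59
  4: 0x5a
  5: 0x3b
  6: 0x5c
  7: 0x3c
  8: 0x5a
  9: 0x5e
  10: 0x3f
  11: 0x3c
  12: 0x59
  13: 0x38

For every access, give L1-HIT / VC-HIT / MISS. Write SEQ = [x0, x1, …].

0: 0x38 (blk 7, set 1) → MISS  vc=[]
1: 0x5a (blk 11, set 1) → MISS  vc=[7]
2: 0x5d (blk 11, set 1) → L1-HIT  vc=[7]
3: 0x59 (blk 11, set 1) → L1-HIT  vc=[7]
4: 0x5a (blk 11, set 1) → L1-HIT  vc=[7]
5: 0x3b (blk 7, set 1) → VC-HIT  vc=[11]
6: 0x5c (blk 11, set 1) → VC-HIT  vc=[7]
7: 0x3c (blk 7, set 1) → VC-HIT  vc=[11]
8: 0x5a (blk 11, set 1) → VC-HIT  vc=[7]
9: 0x5e (blk 11, set 1) → L1-HIT  vc=[7]
10: 0x3f (blk 7, set 1) → VC-HIT  vc=[11]
11: 0x3c (blk 7, set 1) → L1-HIT  vc=[11]
12: 0x59 (blk 11, set 1) → VC-HIT  vc=[7]
13: 0x38 (blk 7, set 1) → VC-HIT  vc=[11]

SEQ = [MISS, MISS, L1-HIT, L1-HIT, L1-HIT, VC-HIT, VC-HIT, VC-HIT, VC-HIT, L1-HIT, VC-HIT, L1-HIT, VC-HIT, VC-HIT]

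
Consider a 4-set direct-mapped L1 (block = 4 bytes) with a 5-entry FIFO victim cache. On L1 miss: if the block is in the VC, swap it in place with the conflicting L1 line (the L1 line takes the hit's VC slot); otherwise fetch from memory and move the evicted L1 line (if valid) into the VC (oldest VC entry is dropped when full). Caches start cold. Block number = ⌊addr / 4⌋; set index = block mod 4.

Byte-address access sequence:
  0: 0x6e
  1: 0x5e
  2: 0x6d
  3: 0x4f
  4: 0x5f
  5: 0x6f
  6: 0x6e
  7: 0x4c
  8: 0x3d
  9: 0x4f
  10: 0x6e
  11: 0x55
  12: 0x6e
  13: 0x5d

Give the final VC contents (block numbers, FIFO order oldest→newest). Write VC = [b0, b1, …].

#0 0x6e→b27/s3 MISS; vc=[]
#1 0x5e→b23/s3 MISS; vc=[27]
#2 0x6d→b27/s3 VC-HIT; vc=[23]
#3 0x4f→b19/s3 MISS; vc=[23,27]
#4 0x5f→b23/s3 VC-HIT; vc=[19,27]
#5 0x6f→b27/s3 VC-HIT; vc=[19,23]
#6 0x6e→b27/s3 L1-HIT; vc=[19,23]
#7 0x4c→b19/s3 VC-HIT; vc=[27,23]
#8 0x3d→b15/s3 MISS; vc=[27,23,19]
#9 0x4f→b19/s3 VC-HIT; vc=[27,23,15]
#10 0x6e→b27/s3 VC-HIT; vc=[19,23,15]
#11 0x55→b21/s1 MISS; vc=[19,23,15]
#12 0x6e→b27/s3 L1-HIT; vc=[19,23,15]
#13 0x5d→b23/s3 VC-HIT; vc=[19,27,15]

VC = [19, 27, 15]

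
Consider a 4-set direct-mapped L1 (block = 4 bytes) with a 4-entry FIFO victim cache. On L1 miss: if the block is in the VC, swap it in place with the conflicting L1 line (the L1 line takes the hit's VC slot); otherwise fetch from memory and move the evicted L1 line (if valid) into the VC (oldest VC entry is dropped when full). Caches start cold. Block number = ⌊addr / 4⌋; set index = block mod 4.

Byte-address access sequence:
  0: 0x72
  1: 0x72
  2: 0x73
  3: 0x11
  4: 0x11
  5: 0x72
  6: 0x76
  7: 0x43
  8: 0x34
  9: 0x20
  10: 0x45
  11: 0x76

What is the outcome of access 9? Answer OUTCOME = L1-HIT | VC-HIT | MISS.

0: 0x72 (blk 28, set 0) → MISS  vc=[]
1: 0x72 (blk 28, set 0) → L1-HIT  vc=[]
2: 0x73 (blk 28, set 0) → L1-HIT  vc=[]
3: 0x11 (blk 4, set 0) → MISS  vc=[28]
4: 0x11 (blk 4, set 0) → L1-HIT  vc=[28]
5: 0x72 (blk 28, set 0) → VC-HIT  vc=[4]
6: 0x76 (blk 29, set 1) → MISS  vc=[4]
7: 0x43 (blk 16, set 0) → MISS  vc=[4, 28]
8: 0x34 (blk 13, set 1) → MISS  vc=[4, 28, 29]
9: 0x20 (blk 8, set 0) → MISS  vc=[4, 28, 29, 16]
10: 0x45 (blk 17, set 1) → MISS  vc=[28, 29, 16, 13]
11: 0x76 (blk 29, set 1) → VC-HIT  vc=[28, 17, 16, 13]

OUTCOME = MISS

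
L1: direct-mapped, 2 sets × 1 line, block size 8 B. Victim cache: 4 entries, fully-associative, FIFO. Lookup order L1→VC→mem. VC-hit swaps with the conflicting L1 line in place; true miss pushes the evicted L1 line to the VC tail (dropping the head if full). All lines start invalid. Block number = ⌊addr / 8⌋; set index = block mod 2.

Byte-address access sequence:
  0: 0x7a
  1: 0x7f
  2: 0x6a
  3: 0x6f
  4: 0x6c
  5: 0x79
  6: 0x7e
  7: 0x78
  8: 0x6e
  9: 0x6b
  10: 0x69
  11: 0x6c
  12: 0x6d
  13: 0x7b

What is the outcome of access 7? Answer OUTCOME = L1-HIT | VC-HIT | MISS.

#0 0x7a→b15/s1 MISS; vc=[]
#1 0x7f→b15/s1 L1-HIT; vc=[]
#2 0x6a→b13/s1 MISS; vc=[15]
#3 0x6f→b13/s1 L1-HIT; vc=[15]
#4 0x6c→b13/s1 L1-HIT; vc=[15]
#5 0x79→b15/s1 VC-HIT; vc=[13]
#6 0x7e→b15/s1 L1-HIT; vc=[13]
#7 0x78→b15/s1 L1-HIT; vc=[13]
#8 0x6e→b13/s1 VC-HIT; vc=[15]
#9 0x6b→b13/s1 L1-HIT; vc=[15]
#10 0x69→b13/s1 L1-HIT; vc=[15]
#11 0x6c→b13/s1 L1-HIT; vc=[15]
#12 0x6d→b13/s1 L1-HIT; vc=[15]
#13 0x7b→b15/s1 VC-HIT; vc=[13]

OUTCOME = L1-HIT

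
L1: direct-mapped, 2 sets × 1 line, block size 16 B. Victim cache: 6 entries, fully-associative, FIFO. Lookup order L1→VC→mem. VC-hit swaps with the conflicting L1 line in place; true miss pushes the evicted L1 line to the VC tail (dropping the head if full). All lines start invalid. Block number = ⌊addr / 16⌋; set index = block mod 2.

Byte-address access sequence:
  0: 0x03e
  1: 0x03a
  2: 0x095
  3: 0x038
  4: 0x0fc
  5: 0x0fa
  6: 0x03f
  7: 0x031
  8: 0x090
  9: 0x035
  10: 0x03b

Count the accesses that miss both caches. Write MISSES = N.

#0 0x3e→b3/s1 MISS; vc=[]
#1 0x3a→b3/s1 L1-HIT; vc=[]
#2 0x95→b9/s1 MISS; vc=[3]
#3 0x38→b3/s1 VC-HIT; vc=[9]
#4 0xfc→b15/s1 MISS; vc=[9,3]
#5 0xfa→b15/s1 L1-HIT; vc=[9,3]
#6 0x3f→b3/s1 VC-HIT; vc=[9,15]
#7 0x31→b3/s1 L1-HIT; vc=[9,15]
#8 0x90→b9/s1 VC-HIT; vc=[3,15]
#9 0x35→b3/s1 VC-HIT; vc=[9,15]
#10 0x3b→b3/s1 L1-HIT; vc=[9,15]

MISSES = 3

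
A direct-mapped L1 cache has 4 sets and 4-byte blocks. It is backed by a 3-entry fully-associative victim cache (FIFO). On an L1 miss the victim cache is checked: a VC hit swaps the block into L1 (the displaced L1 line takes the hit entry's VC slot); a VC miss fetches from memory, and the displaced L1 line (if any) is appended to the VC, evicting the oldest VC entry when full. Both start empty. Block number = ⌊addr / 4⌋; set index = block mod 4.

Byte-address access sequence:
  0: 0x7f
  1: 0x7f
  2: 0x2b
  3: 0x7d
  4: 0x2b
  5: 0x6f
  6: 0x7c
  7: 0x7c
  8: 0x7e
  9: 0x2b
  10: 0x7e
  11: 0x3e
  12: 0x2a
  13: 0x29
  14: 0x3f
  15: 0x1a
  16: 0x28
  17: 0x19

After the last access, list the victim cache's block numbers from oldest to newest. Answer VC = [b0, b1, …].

  [0] addr=0x7f blk=31 s=3: MISS | VC []
  [1] addr=0x7f blk=31 s=3: L1-HIT | VC []
  [2] addr=0x2b blk=10 s=2: MISS | VC []
  [3] addr=0x7d blk=31 s=3: L1-HIT | VC []
  [4] addr=0x2b blk=10 s=2: L1-HIT | VC []
  [5] addr=0x6f blk=27 s=3: MISS | VC [31]
  [6] addr=0x7c blk=31 s=3: VC-HIT | VC [27]
  [7] addr=0x7c blk=31 s=3: L1-HIT | VC [27]
  [8] addr=0x7e blk=31 s=3: L1-HIT | VC [27]
  [9] addr=0x2b blk=10 s=2: L1-HIT | VC [27]
  [10] addr=0x7e blk=31 s=3: L1-HIT | VC [27]
  [11] addr=0x3e blk=15 s=3: MISS | VC [27, 31]
  [12] addr=0x2a blk=10 s=2: L1-HIT | VC [27, 31]
  [13] addr=0x29 blk=10 s=2: L1-HIT | VC [27, 31]
  [14] addr=0x3f blk=15 s=3: L1-HIT | VC [27, 31]
  [15] addr=0x1a blk=6 s=2: MISS | VC [27, 31, 10]
  [16] addr=0x28 blk=10 s=2: VC-HIT | VC [27, 31, 6]
  [17] addr=0x19 blk=6 s=2: VC-HIT | VC [27, 31, 10]

VC = [27, 31, 10]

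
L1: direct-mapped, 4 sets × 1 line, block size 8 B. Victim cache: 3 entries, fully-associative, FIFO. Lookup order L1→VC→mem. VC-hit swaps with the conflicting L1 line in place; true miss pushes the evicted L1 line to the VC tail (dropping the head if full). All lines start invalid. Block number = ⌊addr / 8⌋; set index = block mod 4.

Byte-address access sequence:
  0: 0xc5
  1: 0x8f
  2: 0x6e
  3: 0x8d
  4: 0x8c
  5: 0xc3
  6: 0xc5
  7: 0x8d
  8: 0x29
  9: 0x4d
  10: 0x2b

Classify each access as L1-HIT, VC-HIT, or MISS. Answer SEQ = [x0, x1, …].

SEQ = [MISS, MISS, MISS, VC-HIT, L1-HIT, L1-HIT, L1-HIT, L1-HIT, MISS, MISS, VC-HIT]

  [0] addr=0xc5 blk=24 s=0: MISS | VC []
  [1] addr=0x8f blk=17 s=1: MISS | VC []
  [2] addr=0x6e blk=13 s=1: MISS | VC [17]
  [3] addr=0x8d blk=17 s=1: VC-HIT | VC [13]
  [4] addr=0x8c blk=17 s=1: L1-HIT | VC [13]
  [5] addr=0xc3 blk=24 s=0: L1-HIT | VC [13]
  [6] addr=0xc5 blk=24 s=0: L1-HIT | VC [13]
  [7] addr=0x8d blk=17 s=1: L1-HIT | VC [13]
  [8] addr=0x29 blk=5 s=1: MISS | VC [13, 17]
  [9] addr=0x4d blk=9 s=1: MISS | VC [13, 17, 5]
  [10] addr=0x2b blk=5 s=1: VC-HIT | VC [13, 17, 9]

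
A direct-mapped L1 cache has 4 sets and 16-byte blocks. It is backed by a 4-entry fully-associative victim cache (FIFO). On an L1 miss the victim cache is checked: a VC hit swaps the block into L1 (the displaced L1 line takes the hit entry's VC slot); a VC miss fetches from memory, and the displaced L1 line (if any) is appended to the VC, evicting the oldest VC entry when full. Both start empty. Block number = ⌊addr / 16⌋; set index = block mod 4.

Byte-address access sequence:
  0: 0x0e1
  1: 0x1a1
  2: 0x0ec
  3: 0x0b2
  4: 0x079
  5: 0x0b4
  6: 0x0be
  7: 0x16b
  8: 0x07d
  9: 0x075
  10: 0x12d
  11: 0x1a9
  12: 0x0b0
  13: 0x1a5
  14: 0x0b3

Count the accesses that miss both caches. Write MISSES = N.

0: 0xe1 (blk 14, set 2) → MISS  vc=[]
1: 0x1a1 (blk 26, set 2) → MISS  vc=[14]
2: 0xec (blk 14, set 2) → VC-HIT  vc=[26]
3: 0xb2 (blk 11, set 3) → MISS  vc=[26]
4: 0x79 (blk 7, set 3) → MISS  vc=[26, 11]
5: 0xb4 (blk 11, set 3) → VC-HIT  vc=[26, 7]
6: 0xbe (blk 11, set 3) → L1-HIT  vc=[26, 7]
7: 0x16b (blk 22, set 2) → MISS  vc=[26, 7, 14]
8: 0x7d (blk 7, set 3) → VC-HIT  vc=[26, 11, 14]
9: 0x75 (blk 7, set 3) → L1-HIT  vc=[26, 11, 14]
10: 0x12d (blk 18, set 2) → MISS  vc=[26, 11, 14, 22]
11: 0x1a9 (blk 26, set 2) → VC-HIT  vc=[18, 11, 14, 22]
12: 0xb0 (blk 11, set 3) → VC-HIT  vc=[18, 7, 14, 22]
13: 0x1a5 (blk 26, set 2) → L1-HIT  vc=[18, 7, 14, 22]
14: 0xb3 (blk 11, set 3) → L1-HIT  vc=[18, 7, 14, 22]

MISSES = 6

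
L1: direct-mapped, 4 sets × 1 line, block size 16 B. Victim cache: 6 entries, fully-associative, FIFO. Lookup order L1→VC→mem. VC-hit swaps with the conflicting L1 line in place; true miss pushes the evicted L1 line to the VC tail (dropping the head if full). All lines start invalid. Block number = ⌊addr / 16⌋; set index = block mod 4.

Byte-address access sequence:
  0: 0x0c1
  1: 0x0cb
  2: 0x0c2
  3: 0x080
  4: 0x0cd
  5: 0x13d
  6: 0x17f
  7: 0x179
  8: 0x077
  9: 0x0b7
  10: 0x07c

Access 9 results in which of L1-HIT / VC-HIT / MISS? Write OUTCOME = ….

OUTCOME = MISS

#0 0xc1→b12/s0 MISS; vc=[]
#1 0xcb→b12/s0 L1-HIT; vc=[]
#2 0xc2→b12/s0 L1-HIT; vc=[]
#3 0x80→b8/s0 MISS; vc=[12]
#4 0xcd→b12/s0 VC-HIT; vc=[8]
#5 0x13d→b19/s3 MISS; vc=[8]
#6 0x17f→b23/s3 MISS; vc=[8,19]
#7 0x179→b23/s3 L1-HIT; vc=[8,19]
#8 0x77→b7/s3 MISS; vc=[8,19,23]
#9 0xb7→b11/s3 MISS; vc=[8,19,23,7]
#10 0x7c→b7/s3 VC-HIT; vc=[8,19,23,11]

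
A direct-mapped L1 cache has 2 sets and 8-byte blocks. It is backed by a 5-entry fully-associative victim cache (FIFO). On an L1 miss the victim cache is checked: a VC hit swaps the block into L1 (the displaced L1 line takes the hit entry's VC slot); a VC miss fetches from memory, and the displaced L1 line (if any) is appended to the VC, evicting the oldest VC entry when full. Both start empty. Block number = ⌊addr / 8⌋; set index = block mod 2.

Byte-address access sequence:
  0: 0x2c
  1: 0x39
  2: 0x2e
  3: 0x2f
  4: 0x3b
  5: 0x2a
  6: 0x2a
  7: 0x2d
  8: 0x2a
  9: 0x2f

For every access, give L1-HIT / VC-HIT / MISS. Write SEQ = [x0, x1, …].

SEQ = [MISS, MISS, VC-HIT, L1-HIT, VC-HIT, VC-HIT, L1-HIT, L1-HIT, L1-HIT, L1-HIT]

  [0] addr=0x2c blk=5 s=1: MISS | VC []
  [1] addr=0x39 blk=7 s=1: MISS | VC [5]
  [2] addr=0x2e blk=5 s=1: VC-HIT | VC [7]
  [3] addr=0x2f blk=5 s=1: L1-HIT | VC [7]
  [4] addr=0x3b blk=7 s=1: VC-HIT | VC [5]
  [5] addr=0x2a blk=5 s=1: VC-HIT | VC [7]
  [6] addr=0x2a blk=5 s=1: L1-HIT | VC [7]
  [7] addr=0x2d blk=5 s=1: L1-HIT | VC [7]
  [8] addr=0x2a blk=5 s=1: L1-HIT | VC [7]
  [9] addr=0x2f blk=5 s=1: L1-HIT | VC [7]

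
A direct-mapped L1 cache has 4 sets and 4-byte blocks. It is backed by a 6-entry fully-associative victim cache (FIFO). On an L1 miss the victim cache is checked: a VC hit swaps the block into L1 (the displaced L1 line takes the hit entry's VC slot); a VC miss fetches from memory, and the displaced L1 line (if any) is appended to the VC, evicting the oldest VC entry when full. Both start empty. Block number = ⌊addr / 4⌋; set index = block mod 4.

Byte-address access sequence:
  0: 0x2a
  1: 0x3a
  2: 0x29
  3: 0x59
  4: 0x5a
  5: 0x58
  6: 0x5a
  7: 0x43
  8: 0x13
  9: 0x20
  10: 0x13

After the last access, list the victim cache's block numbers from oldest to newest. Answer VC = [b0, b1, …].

VC = [14, 10, 16, 8]

  [0] addr=0x2a blk=10 s=2: MISS | VC []
  [1] addr=0x3a blk=14 s=2: MISS | VC [10]
  [2] addr=0x29 blk=10 s=2: VC-HIT | VC [14]
  [3] addr=0x59 blk=22 s=2: MISS | VC [14, 10]
  [4] addr=0x5a blk=22 s=2: L1-HIT | VC [14, 10]
  [5] addr=0x58 blk=22 s=2: L1-HIT | VC [14, 10]
  [6] addr=0x5a blk=22 s=2: L1-HIT | VC [14, 10]
  [7] addr=0x43 blk=16 s=0: MISS | VC [14, 10]
  [8] addr=0x13 blk=4 s=0: MISS | VC [14, 10, 16]
  [9] addr=0x20 blk=8 s=0: MISS | VC [14, 10, 16, 4]
  [10] addr=0x13 blk=4 s=0: VC-HIT | VC [14, 10, 16, 8]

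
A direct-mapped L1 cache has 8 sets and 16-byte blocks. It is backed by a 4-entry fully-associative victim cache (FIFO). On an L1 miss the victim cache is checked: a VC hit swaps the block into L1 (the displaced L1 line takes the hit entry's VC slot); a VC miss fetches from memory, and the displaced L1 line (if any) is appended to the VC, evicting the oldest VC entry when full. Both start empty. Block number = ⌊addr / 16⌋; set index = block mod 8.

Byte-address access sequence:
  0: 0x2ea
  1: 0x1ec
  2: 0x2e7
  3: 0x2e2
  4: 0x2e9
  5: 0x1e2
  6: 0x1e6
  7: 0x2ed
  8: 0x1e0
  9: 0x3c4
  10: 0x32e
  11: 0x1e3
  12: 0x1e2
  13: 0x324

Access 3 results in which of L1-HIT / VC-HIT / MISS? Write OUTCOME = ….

  [0] addr=0x2ea blk=46 s=6: MISS | VC []
  [1] addr=0x1ec blk=30 s=6: MISS | VC [46]
  [2] addr=0x2e7 blk=46 s=6: VC-HIT | VC [30]
  [3] addr=0x2e2 blk=46 s=6: L1-HIT | VC [30]
  [4] addr=0x2e9 blk=46 s=6: L1-HIT | VC [30]
  [5] addr=0x1e2 blk=30 s=6: VC-HIT | VC [46]
  [6] addr=0x1e6 blk=30 s=6: L1-HIT | VC [46]
  [7] addr=0x2ed blk=46 s=6: VC-HIT | VC [30]
  [8] addr=0x1e0 blk=30 s=6: VC-HIT | VC [46]
  [9] addr=0x3c4 blk=60 s=4: MISS | VC [46]
  [10] addr=0x32e blk=50 s=2: MISS | VC [46]
  [11] addr=0x1e3 blk=30 s=6: L1-HIT | VC [46]
  [12] addr=0x1e2 blk=30 s=6: L1-HIT | VC [46]
  [13] addr=0x324 blk=50 s=2: L1-HIT | VC [46]

OUTCOME = L1-HIT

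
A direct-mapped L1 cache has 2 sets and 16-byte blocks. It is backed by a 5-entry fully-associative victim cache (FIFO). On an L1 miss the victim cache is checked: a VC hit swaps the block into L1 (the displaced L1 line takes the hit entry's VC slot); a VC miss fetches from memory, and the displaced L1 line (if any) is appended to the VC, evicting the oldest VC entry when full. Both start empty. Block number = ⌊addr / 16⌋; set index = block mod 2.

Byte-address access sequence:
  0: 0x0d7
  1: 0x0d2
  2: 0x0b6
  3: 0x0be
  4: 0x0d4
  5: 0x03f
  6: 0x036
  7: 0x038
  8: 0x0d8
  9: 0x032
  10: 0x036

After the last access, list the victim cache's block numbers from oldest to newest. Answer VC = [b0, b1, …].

VC = [11, 13]

  [0] addr=0xd7 blk=13 s=1: MISS | VC []
  [1] addr=0xd2 blk=13 s=1: L1-HIT | VC []
  [2] addr=0xb6 blk=11 s=1: MISS | VC [13]
  [3] addr=0xbe blk=11 s=1: L1-HIT | VC [13]
  [4] addr=0xd4 blk=13 s=1: VC-HIT | VC [11]
  [5] addr=0x3f blk=3 s=1: MISS | VC [11, 13]
  [6] addr=0x36 blk=3 s=1: L1-HIT | VC [11, 13]
  [7] addr=0x38 blk=3 s=1: L1-HIT | VC [11, 13]
  [8] addr=0xd8 blk=13 s=1: VC-HIT | VC [11, 3]
  [9] addr=0x32 blk=3 s=1: VC-HIT | VC [11, 13]
  [10] addr=0x36 blk=3 s=1: L1-HIT | VC [11, 13]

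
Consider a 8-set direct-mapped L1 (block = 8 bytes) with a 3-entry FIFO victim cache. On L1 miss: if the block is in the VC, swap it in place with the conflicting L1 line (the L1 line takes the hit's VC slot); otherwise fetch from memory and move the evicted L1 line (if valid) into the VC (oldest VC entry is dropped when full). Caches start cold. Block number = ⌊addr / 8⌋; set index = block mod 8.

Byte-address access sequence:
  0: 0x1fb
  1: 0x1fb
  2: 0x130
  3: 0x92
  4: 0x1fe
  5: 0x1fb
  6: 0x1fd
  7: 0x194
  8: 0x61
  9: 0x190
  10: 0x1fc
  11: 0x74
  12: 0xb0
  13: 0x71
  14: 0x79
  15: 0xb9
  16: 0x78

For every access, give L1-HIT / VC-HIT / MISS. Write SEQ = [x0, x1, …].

SEQ = [MISS, L1-HIT, MISS, MISS, L1-HIT, L1-HIT, L1-HIT, MISS, MISS, L1-HIT, L1-HIT, MISS, MISS, VC-HIT, MISS, MISS, VC-HIT]

#0 0x1fb→b63/s7 MISS; vc=[]
#1 0x1fb→b63/s7 L1-HIT; vc=[]
#2 0x130→b38/s6 MISS; vc=[]
#3 0x92→b18/s2 MISS; vc=[]
#4 0x1fe→b63/s7 L1-HIT; vc=[]
#5 0x1fb→b63/s7 L1-HIT; vc=[]
#6 0x1fd→b63/s7 L1-HIT; vc=[]
#7 0x194→b50/s2 MISS; vc=[18]
#8 0x61→b12/s4 MISS; vc=[18]
#9 0x190→b50/s2 L1-HIT; vc=[18]
#10 0x1fc→b63/s7 L1-HIT; vc=[18]
#11 0x74→b14/s6 MISS; vc=[18,38]
#12 0xb0→b22/s6 MISS; vc=[18,38,14]
#13 0x71→b14/s6 VC-HIT; vc=[18,38,22]
#14 0x79→b15/s7 MISS; vc=[38,22,63]
#15 0xb9→b23/s7 MISS; vc=[22,63,15]
#16 0x78→b15/s7 VC-HIT; vc=[22,63,23]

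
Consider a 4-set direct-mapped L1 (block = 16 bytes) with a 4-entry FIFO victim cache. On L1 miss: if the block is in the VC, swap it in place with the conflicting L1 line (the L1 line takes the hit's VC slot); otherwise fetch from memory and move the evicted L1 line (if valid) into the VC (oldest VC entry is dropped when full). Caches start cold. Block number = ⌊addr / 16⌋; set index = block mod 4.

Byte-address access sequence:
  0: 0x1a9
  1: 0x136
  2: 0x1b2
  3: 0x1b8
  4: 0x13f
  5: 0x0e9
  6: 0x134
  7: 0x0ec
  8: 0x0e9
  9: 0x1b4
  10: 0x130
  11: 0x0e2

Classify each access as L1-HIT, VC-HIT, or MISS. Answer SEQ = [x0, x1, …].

SEQ = [MISS, MISS, MISS, L1-HIT, VC-HIT, MISS, L1-HIT, L1-HIT, L1-HIT, VC-HIT, VC-HIT, L1-HIT]

0: 0x1a9 (blk 26, set 2) → MISS  vc=[]
1: 0x136 (blk 19, set 3) → MISS  vc=[]
2: 0x1b2 (blk 27, set 3) → MISS  vc=[19]
3: 0x1b8 (blk 27, set 3) → L1-HIT  vc=[19]
4: 0x13f (blk 19, set 3) → VC-HIT  vc=[27]
5: 0xe9 (blk 14, set 2) → MISS  vc=[27, 26]
6: 0x134 (blk 19, set 3) → L1-HIT  vc=[27, 26]
7: 0xec (blk 14, set 2) → L1-HIT  vc=[27, 26]
8: 0xe9 (blk 14, set 2) → L1-HIT  vc=[27, 26]
9: 0x1b4 (blk 27, set 3) → VC-HIT  vc=[19, 26]
10: 0x130 (blk 19, set 3) → VC-HIT  vc=[27, 26]
11: 0xe2 (blk 14, set 2) → L1-HIT  vc=[27, 26]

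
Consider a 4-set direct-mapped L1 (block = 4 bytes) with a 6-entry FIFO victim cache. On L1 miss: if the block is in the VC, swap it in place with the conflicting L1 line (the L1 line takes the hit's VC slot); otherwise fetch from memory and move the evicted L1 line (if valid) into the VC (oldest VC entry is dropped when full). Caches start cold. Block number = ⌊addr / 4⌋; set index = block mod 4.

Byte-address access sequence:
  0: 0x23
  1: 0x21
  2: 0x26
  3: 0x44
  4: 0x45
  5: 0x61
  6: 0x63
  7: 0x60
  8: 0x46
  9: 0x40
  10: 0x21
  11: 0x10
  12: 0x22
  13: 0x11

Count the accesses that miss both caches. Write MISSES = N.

  [0] addr=0x23 blk=8 s=0: MISS | VC []
  [1] addr=0x21 blk=8 s=0: L1-HIT | VC []
  [2] addr=0x26 blk=9 s=1: MISS | VC []
  [3] addr=0x44 blk=17 s=1: MISS | VC [9]
  [4] addr=0x45 blk=17 s=1: L1-HIT | VC [9]
  [5] addr=0x61 blk=24 s=0: MISS | VC [9, 8]
  [6] addr=0x63 blk=24 s=0: L1-HIT | VC [9, 8]
  [7] addr=0x60 blk=24 s=0: L1-HIT | VC [9, 8]
  [8] addr=0x46 blk=17 s=1: L1-HIT | VC [9, 8]
  [9] addr=0x40 blk=16 s=0: MISS | VC [9, 8, 24]
  [10] addr=0x21 blk=8 s=0: VC-HIT | VC [9, 16, 24]
  [11] addr=0x10 blk=4 s=0: MISS | VC [9, 16, 24, 8]
  [12] addr=0x22 blk=8 s=0: VC-HIT | VC [9, 16, 24, 4]
  [13] addr=0x11 blk=4 s=0: VC-HIT | VC [9, 16, 24, 8]

MISSES = 6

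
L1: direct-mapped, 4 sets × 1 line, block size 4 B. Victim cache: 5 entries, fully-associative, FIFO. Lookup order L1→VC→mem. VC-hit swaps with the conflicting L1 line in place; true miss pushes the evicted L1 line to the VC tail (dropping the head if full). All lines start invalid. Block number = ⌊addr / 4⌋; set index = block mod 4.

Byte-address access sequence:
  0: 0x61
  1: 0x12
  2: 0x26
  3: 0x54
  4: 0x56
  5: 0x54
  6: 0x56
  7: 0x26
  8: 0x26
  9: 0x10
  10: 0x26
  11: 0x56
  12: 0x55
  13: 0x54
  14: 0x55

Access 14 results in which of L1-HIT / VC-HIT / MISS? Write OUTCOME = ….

OUTCOME = L1-HIT

0: 0x61 (blk 24, set 0) → MISS  vc=[]
1: 0x12 (blk 4, set 0) → MISS  vc=[24]
2: 0x26 (blk 9, set 1) → MISS  vc=[24]
3: 0x54 (blk 21, set 1) → MISS  vc=[24, 9]
4: 0x56 (blk 21, set 1) → L1-HIT  vc=[24, 9]
5: 0x54 (blk 21, set 1) → L1-HIT  vc=[24, 9]
6: 0x56 (blk 21, set 1) → L1-HIT  vc=[24, 9]
7: 0x26 (blk 9, set 1) → VC-HIT  vc=[24, 21]
8: 0x26 (blk 9, set 1) → L1-HIT  vc=[24, 21]
9: 0x10 (blk 4, set 0) → L1-HIT  vc=[24, 21]
10: 0x26 (blk 9, set 1) → L1-HIT  vc=[24, 21]
11: 0x56 (blk 21, set 1) → VC-HIT  vc=[24, 9]
12: 0x55 (blk 21, set 1) → L1-HIT  vc=[24, 9]
13: 0x54 (blk 21, set 1) → L1-HIT  vc=[24, 9]
14: 0x55 (blk 21, set 1) → L1-HIT  vc=[24, 9]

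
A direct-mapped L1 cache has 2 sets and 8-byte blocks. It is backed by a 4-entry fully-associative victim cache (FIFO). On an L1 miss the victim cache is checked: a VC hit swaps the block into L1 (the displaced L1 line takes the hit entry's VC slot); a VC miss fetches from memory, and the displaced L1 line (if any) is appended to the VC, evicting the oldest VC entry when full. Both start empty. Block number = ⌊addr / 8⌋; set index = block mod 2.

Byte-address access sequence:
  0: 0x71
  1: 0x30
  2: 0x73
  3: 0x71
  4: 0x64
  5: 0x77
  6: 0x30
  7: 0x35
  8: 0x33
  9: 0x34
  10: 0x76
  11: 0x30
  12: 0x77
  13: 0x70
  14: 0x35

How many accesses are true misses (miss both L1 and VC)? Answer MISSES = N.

MISSES = 3

  [0] addr=0x71 blk=14 s=0: MISS | VC []
  [1] addr=0x30 blk=6 s=0: MISS | VC [14]
  [2] addr=0x73 blk=14 s=0: VC-HIT | VC [6]
  [3] addr=0x71 blk=14 s=0: L1-HIT | VC [6]
  [4] addr=0x64 blk=12 s=0: MISS | VC [6, 14]
  [5] addr=0x77 blk=14 s=0: VC-HIT | VC [6, 12]
  [6] addr=0x30 blk=6 s=0: VC-HIT | VC [14, 12]
  [7] addr=0x35 blk=6 s=0: L1-HIT | VC [14, 12]
  [8] addr=0x33 blk=6 s=0: L1-HIT | VC [14, 12]
  [9] addr=0x34 blk=6 s=0: L1-HIT | VC [14, 12]
  [10] addr=0x76 blk=14 s=0: VC-HIT | VC [6, 12]
  [11] addr=0x30 blk=6 s=0: VC-HIT | VC [14, 12]
  [12] addr=0x77 blk=14 s=0: VC-HIT | VC [6, 12]
  [13] addr=0x70 blk=14 s=0: L1-HIT | VC [6, 12]
  [14] addr=0x35 blk=6 s=0: VC-HIT | VC [14, 12]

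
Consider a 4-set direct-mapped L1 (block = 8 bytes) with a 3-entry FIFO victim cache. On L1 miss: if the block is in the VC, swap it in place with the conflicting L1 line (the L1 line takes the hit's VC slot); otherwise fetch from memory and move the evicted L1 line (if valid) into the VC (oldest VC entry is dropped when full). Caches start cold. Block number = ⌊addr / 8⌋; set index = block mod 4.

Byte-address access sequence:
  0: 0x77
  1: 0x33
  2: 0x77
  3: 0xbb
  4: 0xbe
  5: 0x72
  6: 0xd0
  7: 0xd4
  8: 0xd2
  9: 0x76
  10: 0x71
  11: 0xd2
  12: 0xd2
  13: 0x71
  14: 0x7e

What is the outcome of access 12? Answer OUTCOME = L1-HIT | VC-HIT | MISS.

OUTCOME = L1-HIT

0: 0x77 (blk 14, set 2) → MISS  vc=[]
1: 0x33 (blk 6, set 2) → MISS  vc=[14]
2: 0x77 (blk 14, set 2) → VC-HIT  vc=[6]
3: 0xbb (blk 23, set 3) → MISS  vc=[6]
4: 0xbe (blk 23, set 3) → L1-HIT  vc=[6]
5: 0x72 (blk 14, set 2) → L1-HIT  vc=[6]
6: 0xd0 (blk 26, set 2) → MISS  vc=[6, 14]
7: 0xd4 (blk 26, set 2) → L1-HIT  vc=[6, 14]
8: 0xd2 (blk 26, set 2) → L1-HIT  vc=[6, 14]
9: 0x76 (blk 14, set 2) → VC-HIT  vc=[6, 26]
10: 0x71 (blk 14, set 2) → L1-HIT  vc=[6, 26]
11: 0xd2 (blk 26, set 2) → VC-HIT  vc=[6, 14]
12: 0xd2 (blk 26, set 2) → L1-HIT  vc=[6, 14]
13: 0x71 (blk 14, set 2) → VC-HIT  vc=[6, 26]
14: 0x7e (blk 15, set 3) → MISS  vc=[6, 26, 23]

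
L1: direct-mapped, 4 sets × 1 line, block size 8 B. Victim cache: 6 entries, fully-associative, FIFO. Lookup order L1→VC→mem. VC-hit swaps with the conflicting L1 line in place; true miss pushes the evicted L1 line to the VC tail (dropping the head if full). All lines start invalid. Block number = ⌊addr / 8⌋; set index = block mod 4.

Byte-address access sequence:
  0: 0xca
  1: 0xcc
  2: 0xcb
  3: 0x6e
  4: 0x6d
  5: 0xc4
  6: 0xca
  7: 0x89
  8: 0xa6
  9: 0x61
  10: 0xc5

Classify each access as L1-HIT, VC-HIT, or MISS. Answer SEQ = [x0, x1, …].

SEQ = [MISS, L1-HIT, L1-HIT, MISS, L1-HIT, MISS, VC-HIT, MISS, MISS, MISS, VC-HIT]

0: 0xca (blk 25, set 1) → MISS  vc=[]
1: 0xcc (blk 25, set 1) → L1-HIT  vc=[]
2: 0xcb (blk 25, set 1) → L1-HIT  vc=[]
3: 0x6e (blk 13, set 1) → MISS  vc=[25]
4: 0x6d (blk 13, set 1) → L1-HIT  vc=[25]
5: 0xc4 (blk 24, set 0) → MISS  vc=[25]
6: 0xca (blk 25, set 1) → VC-HIT  vc=[13]
7: 0x89 (blk 17, set 1) → MISS  vc=[13, 25]
8: 0xa6 (blk 20, set 0) → MISS  vc=[13, 25, 24]
9: 0x61 (blk 12, set 0) → MISS  vc=[13, 25, 24, 20]
10: 0xc5 (blk 24, set 0) → VC-HIT  vc=[13, 25, 12, 20]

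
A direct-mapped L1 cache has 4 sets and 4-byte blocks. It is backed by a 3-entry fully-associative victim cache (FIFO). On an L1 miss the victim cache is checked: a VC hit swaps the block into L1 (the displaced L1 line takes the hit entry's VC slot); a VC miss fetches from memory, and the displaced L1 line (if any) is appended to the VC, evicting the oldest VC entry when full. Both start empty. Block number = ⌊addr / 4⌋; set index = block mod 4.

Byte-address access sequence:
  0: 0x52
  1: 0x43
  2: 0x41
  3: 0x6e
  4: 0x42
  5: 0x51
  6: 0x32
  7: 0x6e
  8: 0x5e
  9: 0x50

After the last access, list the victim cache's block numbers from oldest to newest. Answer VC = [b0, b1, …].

0: 0x52 (blk 20, set 0) → MISS  vc=[]
1: 0x43 (blk 16, set 0) → MISS  vc=[20]
2: 0x41 (blk 16, set 0) → L1-HIT  vc=[20]
3: 0x6e (blk 27, set 3) → MISS  vc=[20]
4: 0x42 (blk 16, set 0) → L1-HIT  vc=[20]
5: 0x51 (blk 20, set 0) → VC-HIT  vc=[16]
6: 0x32 (blk 12, set 0) → MISS  vc=[16, 20]
7: 0x6e (blk 27, set 3) → L1-HIT  vc=[16, 20]
8: 0x5e (blk 23, set 3) → MISS  vc=[16, 20, 27]
9: 0x50 (blk 20, set 0) → VC-HIT  vc=[16, 12, 27]

VC = [16, 12, 27]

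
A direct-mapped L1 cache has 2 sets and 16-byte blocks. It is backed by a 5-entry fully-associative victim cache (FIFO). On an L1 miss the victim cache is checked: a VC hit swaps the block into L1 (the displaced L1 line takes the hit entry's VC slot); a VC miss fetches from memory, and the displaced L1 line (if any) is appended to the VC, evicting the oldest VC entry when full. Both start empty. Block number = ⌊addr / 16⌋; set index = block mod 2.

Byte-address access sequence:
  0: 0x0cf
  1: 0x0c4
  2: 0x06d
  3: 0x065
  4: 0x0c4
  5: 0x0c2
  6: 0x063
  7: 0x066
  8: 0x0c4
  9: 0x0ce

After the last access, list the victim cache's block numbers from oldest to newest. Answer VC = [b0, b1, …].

VC = [6]

0: 0xcf (blk 12, set 0) → MISS  vc=[]
1: 0xc4 (blk 12, set 0) → L1-HIT  vc=[]
2: 0x6d (blk 6, set 0) → MISS  vc=[12]
3: 0x65 (blk 6, set 0) → L1-HIT  vc=[12]
4: 0xc4 (blk 12, set 0) → VC-HIT  vc=[6]
5: 0xc2 (blk 12, set 0) → L1-HIT  vc=[6]
6: 0x63 (blk 6, set 0) → VC-HIT  vc=[12]
7: 0x66 (blk 6, set 0) → L1-HIT  vc=[12]
8: 0xc4 (blk 12, set 0) → VC-HIT  vc=[6]
9: 0xce (blk 12, set 0) → L1-HIT  vc=[6]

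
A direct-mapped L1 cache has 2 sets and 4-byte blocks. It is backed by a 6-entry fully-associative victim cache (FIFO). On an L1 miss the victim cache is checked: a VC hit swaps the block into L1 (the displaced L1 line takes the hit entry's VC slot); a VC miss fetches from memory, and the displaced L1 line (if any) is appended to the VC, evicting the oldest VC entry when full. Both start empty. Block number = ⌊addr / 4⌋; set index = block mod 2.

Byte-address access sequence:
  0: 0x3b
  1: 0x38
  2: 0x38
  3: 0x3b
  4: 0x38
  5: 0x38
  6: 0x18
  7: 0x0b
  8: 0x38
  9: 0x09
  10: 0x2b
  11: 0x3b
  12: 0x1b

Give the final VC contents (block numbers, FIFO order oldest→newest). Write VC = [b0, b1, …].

0: 0x3b (blk 14, set 0) → MISS  vc=[]
1: 0x38 (blk 14, set 0) → L1-HIT  vc=[]
2: 0x38 (blk 14, set 0) → L1-HIT  vc=[]
3: 0x3b (blk 14, set 0) → L1-HIT  vc=[]
4: 0x38 (blk 14, set 0) → L1-HIT  vc=[]
5: 0x38 (blk 14, set 0) → L1-HIT  vc=[]
6: 0x18 (blk 6, set 0) → MISS  vc=[14]
7: 0xb (blk 2, set 0) → MISS  vc=[14, 6]
8: 0x38 (blk 14, set 0) → VC-HIT  vc=[2, 6]
9: 0x9 (blk 2, set 0) → VC-HIT  vc=[14, 6]
10: 0x2b (blk 10, set 0) → MISS  vc=[14, 6, 2]
11: 0x3b (blk 14, set 0) → VC-HIT  vc=[10, 6, 2]
12: 0x1b (blk 6, set 0) → VC-HIT  vc=[10, 14, 2]

VC = [10, 14, 2]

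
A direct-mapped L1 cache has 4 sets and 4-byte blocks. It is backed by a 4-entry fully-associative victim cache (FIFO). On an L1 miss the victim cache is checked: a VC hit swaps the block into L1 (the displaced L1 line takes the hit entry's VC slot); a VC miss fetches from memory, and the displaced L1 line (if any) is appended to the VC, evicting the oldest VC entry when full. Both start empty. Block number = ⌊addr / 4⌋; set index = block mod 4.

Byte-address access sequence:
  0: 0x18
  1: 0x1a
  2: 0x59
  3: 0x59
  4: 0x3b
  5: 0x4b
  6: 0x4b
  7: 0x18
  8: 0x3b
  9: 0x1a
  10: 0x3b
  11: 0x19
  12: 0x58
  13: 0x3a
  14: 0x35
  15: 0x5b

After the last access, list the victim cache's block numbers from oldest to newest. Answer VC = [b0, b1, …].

VC = [18, 6, 14]

  [0] addr=0x18 blk=6 s=2: MISS | VC []
  [1] addr=0x1a blk=6 s=2: L1-HIT | VC []
  [2] addr=0x59 blk=22 s=2: MISS | VC [6]
  [3] addr=0x59 blk=22 s=2: L1-HIT | VC [6]
  [4] addr=0x3b blk=14 s=2: MISS | VC [6, 22]
  [5] addr=0x4b blk=18 s=2: MISS | VC [6, 22, 14]
  [6] addr=0x4b blk=18 s=2: L1-HIT | VC [6, 22, 14]
  [7] addr=0x18 blk=6 s=2: VC-HIT | VC [18, 22, 14]
  [8] addr=0x3b blk=14 s=2: VC-HIT | VC [18, 22, 6]
  [9] addr=0x1a blk=6 s=2: VC-HIT | VC [18, 22, 14]
  [10] addr=0x3b blk=14 s=2: VC-HIT | VC [18, 22, 6]
  [11] addr=0x19 blk=6 s=2: VC-HIT | VC [18, 22, 14]
  [12] addr=0x58 blk=22 s=2: VC-HIT | VC [18, 6, 14]
  [13] addr=0x3a blk=14 s=2: VC-HIT | VC [18, 6, 22]
  [14] addr=0x35 blk=13 s=1: MISS | VC [18, 6, 22]
  [15] addr=0x5b blk=22 s=2: VC-HIT | VC [18, 6, 14]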